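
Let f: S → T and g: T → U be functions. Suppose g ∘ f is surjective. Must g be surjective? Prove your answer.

Let c ∈ U. Since g ∘ f is surjective, some a ∈ S has g(f(a)) = c. Then b = f(a) ∈ T satisfies g(b) = c. So g is surjective.

surjective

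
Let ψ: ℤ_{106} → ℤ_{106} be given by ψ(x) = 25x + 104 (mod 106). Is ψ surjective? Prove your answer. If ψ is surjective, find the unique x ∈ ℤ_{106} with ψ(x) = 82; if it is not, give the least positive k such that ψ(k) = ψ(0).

50

Since gcd(25, 106) = 1, 25 is invertible modulo 106. Euclid's algorithm: 106 = 4·25 + 6, 25 = 4·6 + 1; back-substituting gives 1 = 17·25 − 4·106, so 25⁻¹ ≡ 17 (mod 106).
For any y ∈ ℤ_{106}, x = 17(y − 104) mod 106 satisfies ψ(x) = 25·17(y − 104) + 104 ≡ y (since 25·17 ≡ 1 mod 106). So every y has a preimage.
Therefore ψ is surjective.
Since ψ is surjective, we find ψ⁻¹(82): we need 25x ≡ 82 − 104 ≡ 84 (mod 106). Using 25⁻¹ = 17: x ≡ 17·84 = 1428 = 13·106 + 50, so x = 50.
Check: ψ(50) = 25·50 + 104 = 1354 = 12·106 + 82 ≡ 82 (mod 106).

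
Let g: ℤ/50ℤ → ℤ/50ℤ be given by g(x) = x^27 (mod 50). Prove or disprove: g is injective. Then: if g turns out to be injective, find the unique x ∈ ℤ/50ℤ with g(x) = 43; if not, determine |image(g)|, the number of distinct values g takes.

g(0) = 0^27 = 0.
g(10): Repeated squaring mod 50: 10^1 ≡ 10, 10^2 ≡ 10² = 100 ≡ 0, 10^4 ≡ 0² = 0, 10^8 ≡ 0² = 0, 10^16 ≡ 0² = 0. Since 27 = 16 + 8 + 2 + 1, 10^27 ≡ 0·0·0·10: 0·0 = 0, then 0·0 = 0, then 0·10 = 0. So 10^27 ≡ 0 (mod 50).
So g(0) = g(10) = 0 while 0 ≠ 10, thus g is not injective.
Since g is not injective, we determine |image(g)|. Computing x^27 mod 50 for each x (by repeated squaring, reducing mod 50 at every step), the values g(0), g(1), …, g(49) are: 0, 1, 28, 37, 34, 25, 36, 43, 2, 19, 0, 21, 8, 17, 4, 25, 6, 23, 32, 39, 0, 41, 38, 47, 24, 25, 26, 3, 12, 9, 0, 11, 18, 27, 44, 25, 46, 33, 42, 29, 0, 31, 48, 7, 14, 25, 16, 13, 22, 49.
The distinct values are {0, 1, 2, 3, 4, 6, 7, 8, 9, 11, 12, 13, 14, 16, 17, 18, 19, 21, 22, 23, 24, 25, 26, 27, 28, 29, 31, 32, 33, 34, 36, 37, 38, 39, 41, 42, 43, 44, 46, 47, 48, 49}; there are 42 of them.

42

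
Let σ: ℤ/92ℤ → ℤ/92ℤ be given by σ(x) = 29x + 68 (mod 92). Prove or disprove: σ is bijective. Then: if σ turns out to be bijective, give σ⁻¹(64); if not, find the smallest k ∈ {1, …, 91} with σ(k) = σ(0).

If σ(x_1) = σ(x_2), then 29x_1 ≡ 29x_2 (mod 92). Because gcd(29, 92) = 1, we may cancel 29 to get x_1 ≡ x_2 (mod 92).
We now compute 29⁻¹ mod 92 explicitly. Euclid's algorithm: 92 = 3·29 + 5, 29 = 5·5 + 4, 5 = 1·4 + 1; back-substituting gives 1 = 73·29 − 23·92, so 29⁻¹ ≡ 73 (mod 92).
For any y ∈ ℤ/92ℤ, x = 73(y − 68) mod 92 satisfies σ(x) = 29·73(y − 68) + 68 ≡ y (since 29·73 ≡ 1 mod 92). So every y has a preimage.
Hence σ is bijective.
Since σ is bijective, we compute σ⁻¹(64): solve 29x + 68 ≡ 64 (mod 92), i.e. 29x ≡ 88 (mod 92).
Multiplying by 29⁻¹ = 73 gives x ≡ 73·88 = 6424 = 69·92 + 76 ≡ 76 (mod 92).
Check: σ(76) = 29·76 + 68 = 2272 = 24·92 + 64 ≡ 64 (mod 92).

76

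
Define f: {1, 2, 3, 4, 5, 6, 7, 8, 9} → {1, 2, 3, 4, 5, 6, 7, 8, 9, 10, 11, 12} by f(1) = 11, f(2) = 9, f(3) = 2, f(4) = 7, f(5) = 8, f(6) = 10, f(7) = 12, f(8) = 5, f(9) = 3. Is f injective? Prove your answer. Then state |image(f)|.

9

The values f(1), …, f(9) are 11, 9, 2, 7, 8, 10, 12, 5, 3 — all distinct.
So f(a) = f(b) only when a = b, and f is injective.
The image of f is {2, 3, 5, 7, 8, 9, 10, 11, 12}, which has 9 elements.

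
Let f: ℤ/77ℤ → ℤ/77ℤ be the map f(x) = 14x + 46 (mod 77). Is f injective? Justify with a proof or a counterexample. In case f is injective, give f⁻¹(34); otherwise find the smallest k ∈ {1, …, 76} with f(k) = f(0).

By definition, injectivity means: for all a, b in the domain, f(a) = f(b) implies a = b.
We have gcd(14, 77) = 7 > 1. Taking a = 0 and b = 11: f(0) = 46 and f(11) = 14·11 + 46 = 200 ≡ 46 (mod 77).
So f(0) = f(11) while 0 ≠ 11, hence f is not injective.
Since f is not injective, we find the least positive k with f(k) = f(0): this means 14k ≡ 0 (mod 77), i.e. 77 ∣ 14k. Since gcd(14, 77) = 7, dividing through by 7 this holds exactly when 11 ∣ 2k, and as gcd(2, 11) = 1, exactly when 11 ∣ k.
The smallest positive such k is 11.

11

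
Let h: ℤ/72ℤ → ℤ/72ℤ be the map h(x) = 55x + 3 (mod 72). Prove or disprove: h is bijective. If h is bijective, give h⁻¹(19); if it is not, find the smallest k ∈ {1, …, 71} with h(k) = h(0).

16

If h(u) = h(v), then 55u ≡ 55v (mod 72). Because gcd(55, 72) = 1, we may cancel 55 to get u ≡ v (mod 72).
We now compute 55⁻¹ mod 72 explicitly. Euclid's algorithm: 72 = 1·55 + 17, 55 = 3·17 + 4, 17 = 4·4 + 1; back-substituting gives 1 = 55·55 − 42·72, so 55⁻¹ ≡ 55 (mod 72).
For any y ∈ ℤ/72ℤ, x = 55(y − 3) mod 72 satisfies h(x) = 55·55(y − 3) + 3 ≡ y (since 55·55 ≡ 1 mod 72). So every y has a preimage.
Hence h is bijective.
Since h is bijective, we find h⁻¹(19): we need 55x ≡ 19 − 3 ≡ 16 (mod 72). Using 55⁻¹ = 55: x ≡ 55·16 = 880 = 12·72 + 16, so x = 16.
Check: h(16) = 55·16 + 3 = 883 = 12·72 + 19 ≡ 19 (mod 72).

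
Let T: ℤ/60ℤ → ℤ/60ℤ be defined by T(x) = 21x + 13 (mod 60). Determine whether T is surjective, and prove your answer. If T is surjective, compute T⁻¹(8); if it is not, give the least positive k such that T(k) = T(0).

20

Since gcd(21, 60) = 3, we have 21x ≡ 0 (mod 3) for all x, so T(x) ≡ 1 (mod 3).
But 0 ≢ 1 (mod 3), so 0 ∈ ℤ/60ℤ has no preimage. Therefore T is not surjective.
Since T is not surjective, we find the least positive k with T(k) = T(0): this means 21k ≡ 0 (mod 60), i.e. 60 ∣ 21k. Since gcd(21, 60) = 3, dividing through by 3 this holds exactly when 20 ∣ 7k, and as gcd(7, 20) = 1, exactly when 20 ∣ k.
The smallest positive such k is 20.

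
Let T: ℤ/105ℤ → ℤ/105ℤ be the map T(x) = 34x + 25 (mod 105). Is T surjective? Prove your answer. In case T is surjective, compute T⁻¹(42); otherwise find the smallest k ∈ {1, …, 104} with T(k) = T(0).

Recall: surjectivity means every element of the codomain has a preimage under T.
Since gcd(34, 105) = 1, 34 is invertible modulo 105. Euclid's algorithm: 105 = 3·34 + 3, 34 = 11·3 + 1; back-substituting gives 1 = 34·34 − 11·105, so 34⁻¹ ≡ 34 (mod 105).
Then y ↦ 34(y − 25) is a two-sided inverse to T, so every y ∈ ℤ/105ℤ has a preimage.
Hence T is surjective.
Since T is surjective, we compute T⁻¹(42): solve 34x + 25 ≡ 42 (mod 105), i.e. 34x ≡ 17 (mod 105).
Multiplying by 34⁻¹ = 34 gives x ≡ 34·17 = 578 = 5·105 + 53 ≡ 53 (mod 105).
Check: T(53) = 34·53 + 25 = 1827 = 17·105 + 42 ≡ 42 (mod 105).

53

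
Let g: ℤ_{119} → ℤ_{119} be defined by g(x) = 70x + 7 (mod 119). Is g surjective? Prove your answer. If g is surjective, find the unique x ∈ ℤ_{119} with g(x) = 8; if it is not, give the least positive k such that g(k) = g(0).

17

Recall that surjectivity means every element of the codomain has a preimage under g.
Since gcd(70, 119) = 7, we have 70x ≡ 0 (mod 7) for all x, so g(x) ≡ 0 (mod 7).
But 1 ≢ 0 (mod 7), so 1 ∈ ℤ_{119} has no preimage. Hence g is not surjective.
Since g is not surjective, we find the least positive k with g(k) = g(0): this means 70k ≡ 0 (mod 119), i.e. 119 ∣ 70k. Since gcd(70, 119) = 7, dividing through by 7 this holds exactly when 17 ∣ 10k, and as gcd(10, 17) = 1, exactly when 17 ∣ k.
The smallest positive such k is 17.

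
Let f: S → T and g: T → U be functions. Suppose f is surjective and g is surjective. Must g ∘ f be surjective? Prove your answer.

surjective

Let c ∈ U. Since g is surjective, there is b ∈ T with g(b) = c. Since f is surjective, there is a ∈ S with f(a) = b.
Then (g ∘ f)(a) = g(b) = c. Therefore g ∘ f is surjective.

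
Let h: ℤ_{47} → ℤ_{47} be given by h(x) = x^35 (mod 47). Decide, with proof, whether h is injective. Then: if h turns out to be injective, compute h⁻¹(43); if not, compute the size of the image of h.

31

Since 47 is prime, the nonzero elements of ℤ_{47} form a cyclic group of order 46.
As gcd(35, 46) = 1, raising to the 35th power is a bijection on this group: if u^35 ≡ v^35 then (uv^{−1})^35 = 1, and the only element of order dividing gcd(35, 46) = 1 is 1, so u = v.
With h(0) = 0 this makes h injective on all of ℤ_{47}, hence bijective (finite equal-size domain and codomain). In particular h is injective.
Since h is injective, we find the preimage of 43. The inverse of x ↦ x^35 on (ℤ_{47})^× is x ↦ x^25, because 35·25 = 875 = 19·46 + 1 ≡ 1 (mod 46) and x^{46} = 1 for x ≠ 0 (Fermat). So h⁻¹(43) = 43^25 mod 47.
Repeated squaring mod 47: 43^1 ≡ 43, 43^2 ≡ 43² = 1849 ≡ 16, 43^4 ≡ 16² = 256 ≡ 21, 43^8 ≡ 21² = 441 ≡ 18, 43^16 ≡ 18² = 324 ≡ 42. Since 25 = 16 + 8 + 1, 43^25 ≡ 42·18·43: 42·18 = 756 ≡ 4, then 4·43 = 172 ≡ 31. So 43^25 ≡ 31 (mod 47).
Hence h⁻¹(43) = 31.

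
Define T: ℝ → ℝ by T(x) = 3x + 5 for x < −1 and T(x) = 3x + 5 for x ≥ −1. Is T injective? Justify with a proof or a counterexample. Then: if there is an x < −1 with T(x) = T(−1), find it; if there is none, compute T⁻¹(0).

Both pieces are strictly increasing (slopes 3 and 3), so each is injective on its own interval.
The left piece maps (−∞, −1) onto (−∞, 2); the right piece maps [−1, ∞) onto [2, ∞).
These images are disjoint, so no value is attained by both pieces. So T is injective.
Because the two images are disjoint, no x < −1 has T(x) = T(−1), so we compute T⁻¹(0): 0 lies in (−∞, 2), so solve 3x + 5 = 0: x = (0 − 5)/3 = −5/3.

-5/3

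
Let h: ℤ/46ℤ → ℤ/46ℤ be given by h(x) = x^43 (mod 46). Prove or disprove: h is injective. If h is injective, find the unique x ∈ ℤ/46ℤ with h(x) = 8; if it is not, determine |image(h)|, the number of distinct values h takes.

Computing x^43 mod 46 for each x (by repeated squaring, reducing mod 46 at every step), the values h(0), h(1), …, h(45) are: 0, 1, 12, 31, 6, 37, 4, 33, 26, 41, 30, 21, 2, 39, 28, 43, 36, 19, 32, 17, 38, 11, 22, 23, 24, 35, 8, 29, 14, 27, 10, 3, 18, 7, 44, 25, 16, 5, 20, 13, 42, 9, 40, 15, 34, 45.
Every element of ℤ/46ℤ appears exactly once in this list, so h is a bijection, and in particular injective.
Since h is injective, we read off the preimage of 8 from the same table: h(26) = 8, so h⁻¹(8) = 26.

26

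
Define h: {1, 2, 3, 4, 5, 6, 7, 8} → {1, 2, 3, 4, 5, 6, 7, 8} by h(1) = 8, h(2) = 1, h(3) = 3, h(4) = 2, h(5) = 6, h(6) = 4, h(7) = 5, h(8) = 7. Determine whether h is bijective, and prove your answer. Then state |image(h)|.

8

The values 8, 1, 3, 2, 6, 4, 5, 7 are a permutation of {1, 2, 3, 4, 5, 6, 7, 8}: each element appears exactly once.
So h is injective and surjective, hence bijective.
The image of h is {1, 2, 3, 4, 5, 6, 7, 8}, which has 8 elements.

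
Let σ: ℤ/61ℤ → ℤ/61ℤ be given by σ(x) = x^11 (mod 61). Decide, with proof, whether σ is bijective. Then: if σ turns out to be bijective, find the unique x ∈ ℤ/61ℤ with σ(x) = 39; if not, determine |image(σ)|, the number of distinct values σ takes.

Since 61 is prime, the nonzero elements of ℤ/61ℤ form a cyclic group of order 60.
As gcd(11, 60) = 1, raising to the 11th power is a bijection on this group: if u^11 ≡ v^11 then (uv^{−1})^11 = 1, and the only element of order dividing gcd(11, 60) = 1 is 1, so u = v.
With σ(0) = 0 this makes σ injective on all of ℤ/61ℤ, hence bijective (finite equal-size domain and codomain). In particular σ is bijective.
Since σ is bijective, we find the preimage of 39. The inverse of x ↦ x^11 on (ℤ/61ℤ)^× is x ↦ x^11, because 11·11 = 121 = 2·60 + 1 ≡ 1 (mod 60) and x^{60} = 1 for x ≠ 0 (Fermat). So σ⁻¹(39) = 39^11 mod 61.
Repeated squaring mod 61: 39^1 ≡ 39, 39^2 ≡ 39² = 1521 ≡ 57, 39^4 ≡ 57² = 3249 ≡ 16, 39^8 ≡ 16² = 256 ≡ 12. Since 11 = 8 + 2 + 1, 39^11 ≡ 12·57·39: 12·57 = 684 ≡ 13, then 13·39 = 507 ≡ 19. So 39^11 ≡ 19 (mod 61).
Hence σ⁻¹(39) = 19.

19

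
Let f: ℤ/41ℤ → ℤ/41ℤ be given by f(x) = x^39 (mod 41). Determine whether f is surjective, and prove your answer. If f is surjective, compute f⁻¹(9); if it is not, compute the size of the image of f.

32

Since 41 is prime, the nonzero elements of ℤ/41ℤ form a cyclic group of order 40.
As gcd(39, 40) = 1, raising to the 39th power is a bijection on this group: if s^39 ≡ t^39 then (st^{−1})^39 = 1, and the only element of order dividing gcd(39, 40) = 1 is 1, so s = t.
With f(0) = 0 this makes f injective on all of ℤ/41ℤ, hence bijective (finite equal-size domain and codomain). In particular f is surjective.
Since f is surjective, we find the preimage of 9. The inverse of x ↦ x^39 on (ℤ/41ℤ)^× is x ↦ x^39, because 39·39 = 1521 = 38·40 + 1 ≡ 1 (mod 40) and x^{40} = 1 for x ≠ 0 (Fermat). So f⁻¹(9) = 9^39 mod 41.
Repeated squaring mod 41: 9^1 ≡ 9, 9^2 ≡ 9² = 81 ≡ 40, 9^4 ≡ 40² = 1600 ≡ 1, 9^8 ≡ 1² = 1, 9^16 ≡ 1² = 1, 9^32 ≡ 1² = 1. Since 39 = 32 + 4 + 2 + 1, 9^39 ≡ 1·1·40·9: 1·1 = 1, then 1·40 = 40, then 40·9 = 360 ≡ 32. So 9^39 ≡ 32 (mod 41).
Hence f⁻¹(9) = 32.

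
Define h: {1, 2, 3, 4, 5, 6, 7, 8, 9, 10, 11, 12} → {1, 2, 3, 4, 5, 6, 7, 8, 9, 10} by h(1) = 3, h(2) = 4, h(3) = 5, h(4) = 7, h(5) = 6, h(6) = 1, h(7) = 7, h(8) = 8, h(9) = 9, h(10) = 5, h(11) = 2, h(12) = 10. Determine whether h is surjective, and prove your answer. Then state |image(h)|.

10

Every element of the codomain has a preimage: 1 = h(6), 2 = h(11), 3 = h(1), 4 = h(2), 5 = h(3), 6 = h(5), 7 = h(4), 8 = h(8), 9 = h(9), 10 = h(12).
So h is surjective.
The image of h is {1, 2, 3, 4, 5, 6, 7, 8, 9, 10}, which has 10 elements.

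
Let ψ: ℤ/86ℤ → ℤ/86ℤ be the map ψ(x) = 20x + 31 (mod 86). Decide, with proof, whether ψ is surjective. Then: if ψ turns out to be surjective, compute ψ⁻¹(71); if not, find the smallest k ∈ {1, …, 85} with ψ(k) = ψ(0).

By definition, ψ is surjective if every y in the codomain equals ψ(x) for some x in the domain.
Since gcd(20, 86) = 2, we have 20x ≡ 0 (mod 2) for all x, so ψ(x) ≡ 1 (mod 2).
But 0 ≢ 1 (mod 2), so 0 ∈ ℤ/86ℤ has no preimage. Hence ψ is not surjective.
Since ψ is not surjective, we find the least positive k with ψ(k) = ψ(0): this means 20k ≡ 0 (mod 86), i.e. 86 ∣ 20k. Since gcd(20, 86) = 2, dividing through by 2 this holds exactly when 43 ∣ 10k, and as gcd(10, 43) = 1, exactly when 43 ∣ k.
The smallest positive such k is 43.

43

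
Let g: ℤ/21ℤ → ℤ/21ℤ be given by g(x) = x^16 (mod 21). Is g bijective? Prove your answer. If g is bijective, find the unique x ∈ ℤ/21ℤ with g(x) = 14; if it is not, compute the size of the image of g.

8

g(2): Repeated squaring mod 21: 2^1 ≡ 2, 2^2 ≡ 2² = 4, 2^4 ≡ 4² = 16, 2^8 ≡ 16² = 256 ≡ 4, 2^16 ≡ 4² = 16. So 2^16 ≡ 16 (mod 21).
g(5): Repeated squaring mod 21: 5^1 ≡ 5, 5^2 ≡ 5² = 25 ≡ 4, 5^4 ≡ 4² = 16, 5^8 ≡ 16² = 256 ≡ 4, 5^16 ≡ 4² = 16. So 5^16 ≡ 16 (mod 21).
So g(2) = g(5) = 16 while 2 ≠ 5, hence g is not injective, hence not bijective.
Since g is not bijective, we determine |image(g)|. Computing x^16 mod 21 for each x (by repeated squaring, reducing mod 21 at every step), the values g(0), g(1), …, g(20) are: 0, 1, 16, 18, 4, 16, 15, 7, 1, 9, 4, 4, 9, 1, 7, 15, 16, 4, 18, 16, 1.
The distinct values are {0, 1, 4, 7, 9, 15, 16, 18}; there are 8 of them.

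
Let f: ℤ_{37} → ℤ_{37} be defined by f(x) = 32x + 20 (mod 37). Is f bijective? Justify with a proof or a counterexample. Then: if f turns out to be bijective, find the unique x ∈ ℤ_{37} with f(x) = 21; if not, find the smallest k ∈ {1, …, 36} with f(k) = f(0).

22

Recall that injectivity means: for all s, t in the domain, f(s) = f(t) implies s = t.
Suppose f(s) = f(t) in ℤ_{37}. Then 32s + 20 ≡ 32t + 20 (mod 37), so 32(s − t) ≡ 0 (mod 37).
Since gcd(32, 37) = 1, 32 is invertible modulo 37, hence s − t ≡ 0 (mod 37), i.e. s = t.
We now compute 32⁻¹ mod 37 explicitly. Euclid's algorithm: 37 = 1·32 + 5, 32 = 6·5 + 2, 5 = 2·2 + 1; back-substituting gives 1 = 22·32 − 19·37, so 32⁻¹ ≡ 22 (mod 37).
Then y ↦ 22(y − 20) is a two-sided inverse to f, so every y ∈ ℤ_{37} has a preimage.
Hence f is bijective.
Since f is bijective, we find f⁻¹(21): we need 32x ≡ 21 − 20 ≡ 1 (mod 37). Using 32⁻¹ = 22: x ≡ 22·1 = 22, so x = 22.
Check: f(22) = 32·22 + 20 = 724 = 19·37 + 21 ≡ 21 (mod 37).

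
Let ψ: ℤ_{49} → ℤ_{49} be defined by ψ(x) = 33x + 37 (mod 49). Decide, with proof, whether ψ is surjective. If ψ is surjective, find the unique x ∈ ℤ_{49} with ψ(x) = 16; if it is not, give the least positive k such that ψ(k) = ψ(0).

Recall: ψ is surjective if every y in the codomain equals ψ(x) for some x in the domain.
Since gcd(33, 49) = 1, 33 is invertible modulo 49. Euclid's algorithm: 49 = 1·33 + 16, 33 = 2·16 + 1; back-substituting gives 1 = 3·33 − 2·49, so 33⁻¹ ≡ 3 (mod 49).
Then y ↦ 3(y − 37) is a two-sided inverse to ψ, so every y ∈ ℤ_{49} has a preimage.
Hence ψ is surjective.
Since ψ is surjective, we find ψ⁻¹(16): we need 33x ≡ 16 − 37 ≡ 28 (mod 49). Using 33⁻¹ = 3: x ≡ 3·28 = 84 = 1·49 + 35, so x = 35.
Check: ψ(35) = 33·35 + 37 = 1192 = 24·49 + 16 ≡ 16 (mod 49).

35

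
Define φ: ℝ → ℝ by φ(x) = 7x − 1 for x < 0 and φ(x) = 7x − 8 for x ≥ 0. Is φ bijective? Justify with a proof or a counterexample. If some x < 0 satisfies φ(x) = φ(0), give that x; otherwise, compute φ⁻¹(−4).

-1

Both pieces are strictly increasing (slopes 7 and 7), so each is injective on its own interval.
The left piece maps (−∞, 0) onto (−∞, −1); the right piece maps [0, ∞) onto [−8, ∞).
These images overlap. In particular φ(0) = −8 (right piece), and solving 7x − 1 = −8 on the left piece gives x = −1 < 0.
So φ(−1) = φ(0) with −1 ≠ 0, and φ is not injective, hence not bijective. This x = −1 is the requested value below 0.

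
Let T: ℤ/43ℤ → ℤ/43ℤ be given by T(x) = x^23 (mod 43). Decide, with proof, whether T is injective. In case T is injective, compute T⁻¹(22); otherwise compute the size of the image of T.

8

Since 43 is prime, the nonzero elements of ℤ/43ℤ form a cyclic group of order 42.
As gcd(23, 42) = 1, raising to the 23rd power is a bijection on this group: if x_1^23 ≡ x_2^23 then (x_1x_2^{−1})^23 = 1, and the only element of order dividing gcd(23, 42) = 1 is 1, so x_1 = x_2.
With T(0) = 0 this makes T injective on all of ℤ/43ℤ, hence bijective (finite equal-size domain and codomain). In particular T is injective.
Since T is injective, we find the preimage of 22. The inverse of x ↦ x^23 on (ℤ/43ℤ)^× is x ↦ x^11, because 23·11 = 253 = 6·42 + 1 ≡ 1 (mod 42) and x^{42} = 1 for x ≠ 0 (Fermat). So T⁻¹(22) = 22^11 mod 43.
Repeated squaring mod 43: 22^1 ≡ 22, 22^2 ≡ 22² = 484 ≡ 11, 22^4 ≡ 11² = 121 ≡ 35, 22^8 ≡ 35² = 1225 ≡ 21. Since 11 = 8 + 2 + 1, 22^11 ≡ 21·11·22: 21·11 = 231 ≡ 16, then 16·22 = 352 ≡ 8. So 22^11 ≡ 8 (mod 43).
Hence T⁻¹(22) = 8.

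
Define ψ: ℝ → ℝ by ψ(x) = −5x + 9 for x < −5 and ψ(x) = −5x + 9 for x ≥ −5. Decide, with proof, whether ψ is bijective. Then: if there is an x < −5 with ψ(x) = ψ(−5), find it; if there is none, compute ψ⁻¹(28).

-19/5

Both pieces are strictly decreasing (slopes −5 and −5), so each is injective on its own interval.
The left piece maps (−∞, −5) onto (34, ∞); the right piece maps [−5, ∞) onto (−∞, 34].
Since 34 = 34, the images partition ℝ: ψ is injective and surjective, hence bijective.
Because the two images are disjoint, no x < −5 has ψ(x) = ψ(−5), so we compute ψ⁻¹(28): 28 lies in (−∞, 34], so solve −5x + 9 = 28: x = (28 − 9)/(−5) = −19/5.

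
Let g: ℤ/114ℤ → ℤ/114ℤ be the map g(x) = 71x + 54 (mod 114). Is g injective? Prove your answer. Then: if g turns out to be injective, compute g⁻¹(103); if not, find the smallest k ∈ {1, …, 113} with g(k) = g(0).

Suppose g(u) = g(v) in ℤ/114ℤ. Then 71u + 54 ≡ 71v + 54 (mod 114), therefore 71(u − v) ≡ 0 (mod 114).
Since gcd(71, 114) = 1, 71 is invertible modulo 114, therefore u − v ≡ 0 (mod 114), i.e. u = v.
So g is injective.
We now compute 71⁻¹ mod 114 explicitly. Euclid's algorithm: 114 = 1·71 + 43, 71 = 1·43 + 28, 43 = 1·28 + 15, 28 = 1·15 + 13, 15 = 1·13 + 2, 13 = 6·2 + 1; back-substituting gives 1 = 53·71 − 33·114, so 71⁻¹ ≡ 53 (mod 114).
Since g is injective, we compute g⁻¹(103): solve 71x + 54 ≡ 103 (mod 114), i.e. 71x ≡ 49 (mod 114).
Multiplying by 71⁻¹ = 53 gives x ≡ 53·49 = 2597 = 22·114 + 89 ≡ 89 (mod 114).
Check: g(89) = 71·89 + 54 = 6373 = 55·114 + 103 ≡ 103 (mod 114).

89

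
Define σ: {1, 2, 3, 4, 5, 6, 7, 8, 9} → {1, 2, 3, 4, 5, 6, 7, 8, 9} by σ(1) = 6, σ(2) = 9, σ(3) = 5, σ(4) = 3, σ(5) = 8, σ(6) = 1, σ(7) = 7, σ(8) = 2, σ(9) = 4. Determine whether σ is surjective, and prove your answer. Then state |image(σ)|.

Every element of the codomain has a preimage: 1 = σ(6), 2 = σ(8), 3 = σ(4), 4 = σ(9), 5 = σ(3), 6 = σ(1), 7 = σ(7), 8 = σ(5), 9 = σ(2).
Thus σ is surjective.
The image of σ is {1, 2, 3, 4, 5, 6, 7, 8, 9}, which has 9 elements.

9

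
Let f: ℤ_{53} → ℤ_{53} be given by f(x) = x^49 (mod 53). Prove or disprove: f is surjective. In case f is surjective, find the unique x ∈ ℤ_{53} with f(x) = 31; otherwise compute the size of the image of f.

Since 53 is prime, the nonzero elements of ℤ_{53} form a cyclic group of order 52.
As gcd(49, 52) = 1, raising to the 49th power is a bijection on this group: if x_1^49 ≡ x_2^49 then (x_1x_2^{−1})^49 = 1, and the only element of order dividing gcd(49, 52) = 1 is 1, so x_1 = x_2.
With f(0) = 0 this makes f injective on all of ℤ_{53}, hence bijective (finite equal-size domain and codomain). In particular f is surjective.
Since f is surjective, we find the preimage of 31. The inverse of x ↦ x^49 on (ℤ_{53})^× is x ↦ x^17, because 49·17 = 833 = 16·52 + 1 ≡ 1 (mod 52) and x^{52} = 1 for x ≠ 0 (Fermat). So f⁻¹(31) = 31^17 mod 53.
Repeated squaring mod 53: 31^1 ≡ 31, 31^2 ≡ 31² = 961 ≡ 7, 31^4 ≡ 7² = 49, 31^8 ≡ 49² = 2401 ≡ 16, 31^16 ≡ 16² = 256 ≡ 44. Since 17 = 16 + 1, 31^17 ≡ 44·31: 44·31 = 1364 ≡ 39. So 31^17 ≡ 39 (mod 53).
Hence f⁻¹(31) = 39.

39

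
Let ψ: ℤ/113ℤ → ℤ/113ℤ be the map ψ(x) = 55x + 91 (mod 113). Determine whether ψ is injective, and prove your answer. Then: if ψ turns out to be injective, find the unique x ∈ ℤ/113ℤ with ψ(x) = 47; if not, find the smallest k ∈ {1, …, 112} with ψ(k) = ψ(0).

67

Suppose ψ(x_1) = ψ(x_2) in ℤ/113ℤ. Then 55x_1 + 91 ≡ 55x_2 + 91 (mod 113), so 55(x_1 − x_2) ≡ 0 (mod 113).
Since gcd(55, 113) = 1, 55 is invertible modulo 113, therefore x_1 − x_2 ≡ 0 (mod 113), i.e. x_1 = x_2.
Hence ψ is injective.
We now compute 55⁻¹ mod 113 explicitly. Euclid's algorithm: 113 = 2·55 + 3, 55 = 18·3 + 1; back-substituting gives 1 = 37·55 − 18·113, so 55⁻¹ ≡ 37 (mod 113).
Since ψ is injective, we find ψ⁻¹(47): we need 55x ≡ 47 − 91 ≡ 69 (mod 113). Using 55⁻¹ = 37: x ≡ 37·69 = 2553 = 22·113 + 67, so x = 67.
Check: ψ(67) = 55·67 + 91 = 3776 = 33·113 + 47 ≡ 47 (mod 113).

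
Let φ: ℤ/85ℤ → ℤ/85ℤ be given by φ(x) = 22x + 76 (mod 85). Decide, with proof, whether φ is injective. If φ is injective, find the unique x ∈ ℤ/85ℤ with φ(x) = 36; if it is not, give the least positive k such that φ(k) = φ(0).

60

If φ(x_1) = φ(x_2), then 22x_1 ≡ 22x_2 (mod 85). Because gcd(22, 85) = 1, we may cancel 22 to get x_1 ≡ x_2 (mod 85).
Thus φ is injective.
We now compute 22⁻¹ mod 85 explicitly. Euclid's algorithm: 85 = 3·22 + 19, 22 = 1·19 + 3, 19 = 6·3 + 1; back-substituting gives 1 = 58·22 − 15·85, so 22⁻¹ ≡ 58 (mod 85).
Since φ is injective, we find φ⁻¹(36): we need 22x ≡ 36 − 76 ≡ 45 (mod 85). Using 22⁻¹ = 58: x ≡ 58·45 = 2610 = 30·85 + 60, so x = 60.
Check: φ(60) = 22·60 + 76 = 1396 = 16·85 + 36 ≡ 36 (mod 85).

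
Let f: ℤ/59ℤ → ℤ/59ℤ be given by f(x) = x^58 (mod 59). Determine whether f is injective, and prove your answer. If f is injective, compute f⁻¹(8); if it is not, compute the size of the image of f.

2

f(1) = 1^58 = 1.
f(2): Repeated squaring mod 59: 2^1 ≡ 2, 2^2 ≡ 2² = 4, 2^4 ≡ 4² = 16, 2^8 ≡ 16² = 256 ≡ 20, 2^16 ≡ 20² = 400 ≡ 46, 2^32 ≡ 46² = 2116 ≡ 51. Since 58 = 32 + 16 + 8 + 2, 2^58 ≡ 51·46·20·4: 51·46 = 2346 ≡ 45, then 45·20 = 900 ≡ 15, then 15·4 = 60 ≡ 1. So 2^58 ≡ 1 (mod 59).
So f(1) = f(2) = 1 while 1 ≠ 2, so f is not injective.
Since f is not injective, we determine |image(f)|. Computing x^58 mod 59 for each x (by repeated squaring, reducing mod 59 at every step), the values f(0), f(1), …, f(58) are: 0, 1, 1, 1, 1, 1, 1, 1, 1, 1, 1, 1, 1, 1, 1, 1, 1, 1, 1, 1, 1, 1, 1, 1, 1, 1, 1, 1, 1, 1, 1, 1, 1, 1, 1, 1, 1, 1, 1, 1, 1, 1, 1, 1, 1, 1, 1, 1, 1, 1, 1, 1, 1, 1, 1, 1, 1, 1, 1.
The distinct values are {0, 1}; there are 2 of them.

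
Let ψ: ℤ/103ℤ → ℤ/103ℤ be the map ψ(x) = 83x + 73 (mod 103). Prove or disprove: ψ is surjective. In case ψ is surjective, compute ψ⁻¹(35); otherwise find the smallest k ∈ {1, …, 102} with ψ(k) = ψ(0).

74

Recall that surjectivity means every element of the codomain has a preimage under ψ.
Since gcd(83, 103) = 1, 83 is invertible modulo 103. Euclid's algorithm: 103 = 1·83 + 20, 83 = 4·20 + 3, 20 = 6·3 + 2, 3 = 1·2 + 1; back-substituting gives 1 = 36·83 − 29·103, so 83⁻¹ ≡ 36 (mod 103).
Then y ↦ 36(y − 73) is a two-sided inverse to ψ, so every y ∈ ℤ/103ℤ has a preimage.
Hence ψ is surjective.
Since ψ is surjective, we find ψ⁻¹(35): we need 83x ≡ 35 − 73 ≡ 65 (mod 103). Using 83⁻¹ = 36: x ≡ 36·65 = 2340 = 22·103 + 74, so x = 74.
Check: ψ(74) = 83·74 + 73 = 6215 = 60·103 + 35 ≡ 35 (mod 103).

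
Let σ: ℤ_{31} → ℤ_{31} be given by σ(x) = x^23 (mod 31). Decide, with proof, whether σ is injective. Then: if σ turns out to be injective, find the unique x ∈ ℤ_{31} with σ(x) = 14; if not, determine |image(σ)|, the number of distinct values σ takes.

Since 31 is prime, the nonzero elements of ℤ_{31} form a cyclic group of order 30.
As gcd(23, 30) = 1, raising to the 23rd power is a bijection on this group: if s^23 ≡ t^23 then (st^{−1})^23 = 1, and the only element of order dividing gcd(23, 30) = 1 is 1, so s = t.
With σ(0) = 0 this makes σ injective on all of ℤ_{31}, hence bijective (finite equal-size domain and codomain). In particular σ is injective.
Since σ is injective, we find the preimage of 14. The inverse of x ↦ x^23 on (ℤ_{31})^× is x ↦ x^17, because 23·17 = 391 = 13·30 + 1 ≡ 1 (mod 30) and x^{30} = 1 for x ≠ 0 (Fermat). So σ⁻¹(14) = 14^17 mod 31.
Repeated squaring mod 31: 14^1 ≡ 14, 14^2 ≡ 14² = 196 ≡ 10, 14^4 ≡ 10² = 100 ≡ 7, 14^8 ≡ 7² = 49 ≡ 18, 14^16 ≡ 18² = 324 ≡ 14. Since 17 = 16 + 1, 14^17 ≡ 14·14: 14·14 = 196 ≡ 10. So 14^17 ≡ 10 (mod 31).
Hence σ⁻¹(14) = 10.

10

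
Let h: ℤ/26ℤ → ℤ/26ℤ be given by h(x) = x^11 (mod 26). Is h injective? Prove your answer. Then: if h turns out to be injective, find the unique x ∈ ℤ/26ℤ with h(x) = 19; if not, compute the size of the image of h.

Computing x^11 mod 26 for each x (by repeated squaring, reducing mod 26 at every step), the values h(0), h(1), …, h(25) are: 0, 1, 20, 9, 10, 21, 24, 15, 18, 3, 4, 19, 12, 13, 14, 7, 22, 23, 8, 11, 2, 5, 16, 17, 6, 25.
Every element of ℤ/26ℤ appears exactly once in this list, so h is a bijection, and in particular injective.
Since h is injective, we read off the preimage of 19 from the same table: h(11) = 19, so h⁻¹(19) = 11.

11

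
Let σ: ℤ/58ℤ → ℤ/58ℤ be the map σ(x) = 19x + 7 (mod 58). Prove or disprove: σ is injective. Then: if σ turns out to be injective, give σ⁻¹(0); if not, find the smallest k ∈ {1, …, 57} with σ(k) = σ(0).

If σ(s) = σ(t), then 19s ≡ 19t (mod 58). Because gcd(19, 58) = 1, we may cancel 19 to get s ≡ t (mod 58).
Therefore σ is injective.
We now compute 19⁻¹ mod 58 explicitly. Euclid's algorithm: 58 = 3·19 + 1; back-substituting gives 1 = 55·19 − 18·58, so 19⁻¹ ≡ 55 (mod 58).
Since σ is injective, we compute σ⁻¹(0): solve 19x + 7 ≡ 0 (mod 58), i.e. 19x ≡ 51 (mod 58).
Multiplying by 19⁻¹ = 55 gives x ≡ 55·51 = 2805 = 48·58 + 21 ≡ 21 (mod 58).
Check: σ(21) = 19·21 + 7 = 406 = 7·58 + 0 ≡ 0 (mod 58).

21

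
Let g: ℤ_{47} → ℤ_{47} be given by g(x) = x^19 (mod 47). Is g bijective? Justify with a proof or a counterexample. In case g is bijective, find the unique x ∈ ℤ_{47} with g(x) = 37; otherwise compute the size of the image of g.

42

Since 47 is prime, the nonzero elements of ℤ_{47} form a cyclic group of order 46.
As gcd(19, 46) = 1, raising to the 19th power is a bijection on this group: if a^19 ≡ b^19 then (ab^{−1})^19 = 1, and the only element of order dividing gcd(19, 46) = 1 is 1, so a = b.
With g(0) = 0 this makes g injective on all of ℤ_{47}, hence bijective (finite equal-size domain and codomain). In particular g is bijective.
Since g is bijective, we find the preimage of 37. The inverse of x ↦ x^19 on (ℤ_{47})^× is x ↦ x^17, because 19·17 = 323 = 7·46 + 1 ≡ 1 (mod 46) and x^{46} = 1 for x ≠ 0 (Fermat). So g⁻¹(37) = 37^17 mod 47.
Repeated squaring mod 47: 37^1 ≡ 37, 37^2 ≡ 37² = 1369 ≡ 6, 37^4 ≡ 6² = 36, 37^8 ≡ 36² = 1296 ≡ 27, 37^16 ≡ 27² = 729 ≡ 24. Since 17 = 16 + 1, 37^17 ≡ 24·37: 24·37 = 888 ≡ 42. So 37^17 ≡ 42 (mod 47).
Hence g⁻¹(37) = 42.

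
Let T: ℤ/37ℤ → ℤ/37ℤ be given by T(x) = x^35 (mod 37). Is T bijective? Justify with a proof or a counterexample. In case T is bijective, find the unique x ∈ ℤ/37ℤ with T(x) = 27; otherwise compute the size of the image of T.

11

Since 37 is prime, the nonzero elements of ℤ/37ℤ form a cyclic group of order 36.
As gcd(35, 36) = 1, raising to the 35th power is a bijection on this group: if x_1^35 ≡ x_2^35 then (x_1x_2^{−1})^35 = 1, and the only element of order dividing gcd(35, 36) = 1 is 1, so x_1 = x_2.
With T(0) = 0 this makes T injective on all of ℤ/37ℤ, hence bijective (finite equal-size domain and codomain). In particular T is bijective.
Since T is bijective, we find the preimage of 27. The inverse of x ↦ x^35 on (ℤ/37ℤ)^× is x ↦ x^35, because 35·35 = 1225 = 34·36 + 1 ≡ 1 (mod 36) and x^{36} = 1 for x ≠ 0 (Fermat). So T⁻¹(27) = 27^35 mod 37.
Repeated squaring mod 37: 27^1 ≡ 27, 27^2 ≡ 27² = 729 ≡ 26, 27^4 ≡ 26² = 676 ≡ 10, 27^8 ≡ 10² = 100 ≡ 26, 27^16 ≡ 26² = 676 ≡ 10, 27^32 ≡ 10² = 100 ≡ 26. Since 35 = 32 + 2 + 1, 27^35 ≡ 26·26·27: 26·26 = 676 ≡ 10, then 10·27 = 270 ≡ 11. So 27^35 ≡ 11 (mod 37).
Hence T⁻¹(27) = 11.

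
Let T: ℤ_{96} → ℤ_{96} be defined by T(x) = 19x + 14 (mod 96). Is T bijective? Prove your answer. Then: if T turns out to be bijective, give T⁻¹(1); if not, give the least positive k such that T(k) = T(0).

If T(a) = T(b), then 19a ≡ 19b (mod 96). Because gcd(19, 96) = 1, we may cancel 19 to get a ≡ b (mod 96).
We now compute 19⁻¹ mod 96 explicitly. Euclid's algorithm: 96 = 5·19 + 1; back-substituting gives 1 = 91·19 − 18·96, so 19⁻¹ ≡ 91 (mod 96).
For any y ∈ ℤ_{96}, x = 91(y − 14) mod 96 satisfies T(x) = 19·91(y − 14) + 14 ≡ y (since 19·91 ≡ 1 mod 96). So every y has a preimage.
So T is bijective.
Since T is bijective, we compute T⁻¹(1): solve 19x + 14 ≡ 1 (mod 96), i.e. 19x ≡ 83 (mod 96).
Multiplying by 19⁻¹ = 91 gives x ≡ 91·83 = 7553 = 78·96 + 65 ≡ 65 (mod 96).
Check: T(65) = 19·65 + 14 = 1249 = 13·96 + 1 ≡ 1 (mod 96).

65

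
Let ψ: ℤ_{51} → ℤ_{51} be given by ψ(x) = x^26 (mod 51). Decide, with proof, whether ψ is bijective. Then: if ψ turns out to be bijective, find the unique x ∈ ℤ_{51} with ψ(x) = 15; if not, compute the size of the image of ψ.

18

ψ(7): Repeated squaring mod 51: 7^1 ≡ 7, 7^2 ≡ 7² = 49, 7^4 ≡ 49² = 2401 ≡ 4, 7^8 ≡ 4² = 16, 7^16 ≡ 16² = 256 ≡ 1. Since 26 = 16 + 8 + 2, 7^26 ≡ 1·16·49: 1·16 = 16, then 16·49 = 784 ≡ 19. So 7^26 ≡ 19 (mod 51).
ψ(10): Repeated squaring mod 51: 10^1 ≡ 10, 10^2 ≡ 10² = 100 ≡ 49, 10^4 ≡ 49² = 2401 ≡ 4, 10^8 ≡ 4² = 16, 10^16 ≡ 16² = 256 ≡ 1. Since 26 = 16 + 8 + 2, 10^26 ≡ 1·16·49: 1·16 = 16, then 16·49 = 784 ≡ 19. So 10^26 ≡ 19 (mod 51).
So ψ(7) = ψ(10) = 19 while 7 ≠ 10, hence ψ is not injective, hence not bijective.
Since ψ is not bijective, we determine |image(ψ)|. Computing x^26 mod 51 for each x (by repeated squaring, reducing mod 51 at every step), the values ψ(0), ψ(1), …, ψ(50) are: 0, 1, 4, 42, 16, 43, 15, 19, 13, 30, 19, 49, 9, 16, 25, 21, 1, 34, 18, 4, 25, 33, 43, 49, 36, 13, 13, 36, 49, 43, 33, 25, 4, 18, 34, 1, 21, 25, 16, 9, 49, 19, 30, 13, 19, 15, 43, 16, 42, 4, 1.
The distinct values are {0, 1, 4, 9, 13, 15, 16, 18, 19, 21, 25, 30, 33, 34, 36, 42, 43, 49}; there are 18 of them.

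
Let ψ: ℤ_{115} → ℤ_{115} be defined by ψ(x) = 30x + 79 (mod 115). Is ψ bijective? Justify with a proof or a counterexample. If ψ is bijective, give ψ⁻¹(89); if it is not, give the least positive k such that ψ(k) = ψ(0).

We have gcd(30, 115) = 5 > 1. Taking x_1 = 0 and x_2 = 23: ψ(0) = 79 and ψ(23) = 30·23 + 79 = 769 ≡ 79 (mod 115).
So ψ(0) = ψ(23) while 0 ≠ 23, so ψ is not injective, hence not bijective.
Since ψ is not bijective, we find the least positive k with ψ(k) = ψ(0): this means 30k ≡ 0 (mod 115), i.e. 115 ∣ 30k. Since gcd(30, 115) = 5, dividing through by 5 this holds exactly when 23 ∣ 6k, and as gcd(6, 23) = 1, exactly when 23 ∣ k.
The smallest positive such k is 23.

23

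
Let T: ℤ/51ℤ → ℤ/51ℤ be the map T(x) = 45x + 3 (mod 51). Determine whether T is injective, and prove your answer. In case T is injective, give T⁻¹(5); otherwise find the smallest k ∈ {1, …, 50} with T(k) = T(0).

17

We have gcd(45, 51) = 3 > 1. Taking s = 0 and t = 17: T(0) = 3 and T(17) = 45·17 + 3 = 768 ≡ 3 (mod 51).
So T(0) = T(17) while 0 ≠ 17, therefore T is not injective.
Since T is not injective, we find the least positive k with T(k) = T(0): this means 45k ≡ 0 (mod 51), i.e. 51 ∣ 45k. Since gcd(45, 51) = 3, dividing through by 3 this holds exactly when 17 ∣ 15k, and as gcd(15, 17) = 1, exactly when 17 ∣ k.
The smallest positive such k is 17.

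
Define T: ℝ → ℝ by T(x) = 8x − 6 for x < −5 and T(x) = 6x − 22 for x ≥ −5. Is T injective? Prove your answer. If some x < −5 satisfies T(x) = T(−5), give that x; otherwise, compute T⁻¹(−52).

-23/4

Both pieces are strictly increasing (slopes 8 and 6), so each is injective on its own interval.
The left piece maps (−∞, −5) onto (−∞, −46); the right piece maps [−5, ∞) onto [−52, ∞).
These images overlap. In particular T(−5) = −52 (right piece), and solving 8x − 6 = −52 on the left piece gives x = −23/4 < −5.
So T(−23/4) = T(−5) with −23/4 ≠ −5, and T is not injective. This x = −23/4 is the requested value below −5.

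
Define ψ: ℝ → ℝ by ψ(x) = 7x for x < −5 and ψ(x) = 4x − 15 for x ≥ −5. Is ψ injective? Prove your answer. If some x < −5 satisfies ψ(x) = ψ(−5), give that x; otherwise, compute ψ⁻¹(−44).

Both pieces are strictly increasing (slopes 7 and 4), so each is injective on its own interval.
The left piece maps (−∞, −5) onto (−∞, −35); the right piece maps [−5, ∞) onto [−35, ∞).
These images are disjoint, so no value is attained by both pieces. Thus ψ is injective.
Because the two images are disjoint, no x < −5 has ψ(x) = ψ(−5), so we compute ψ⁻¹(−44): −44 lies in (−∞, −35), so solve 7x = −44: x = (−44 − 0)/7 = −44/7.

-44/7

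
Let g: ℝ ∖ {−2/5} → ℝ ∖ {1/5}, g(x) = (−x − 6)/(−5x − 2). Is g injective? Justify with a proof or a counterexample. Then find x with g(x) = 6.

Suppose g(x_1) = g(x_2). Cross-multiplying: (−x_1 − 6)(−5x_2 − 2) = (−x_2 − 6)(−5x_1 − 2).
Expanding both sides and cancelling the symmetric terms leaves −28·(x_1 − x_2) = 0. Since −28 ≠ 0, x_1 = x_2. Hence g is injective.
Solving g(x) = 6: cross-multiplying gives −x − 6 = 6(−5x − 2), which rearranges to 29x = −6, so x = −6/29.

-6/29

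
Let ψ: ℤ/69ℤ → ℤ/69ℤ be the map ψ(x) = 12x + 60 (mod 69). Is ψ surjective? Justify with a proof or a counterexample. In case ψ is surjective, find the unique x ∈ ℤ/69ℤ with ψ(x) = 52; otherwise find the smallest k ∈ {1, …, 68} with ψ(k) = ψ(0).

Since gcd(12, 69) = 3, we have 12x ≡ 0 (mod 3) for all x, so ψ(x) ≡ 0 (mod 3).
But 1 ≢ 0 (mod 3), so 1 ∈ ℤ/69ℤ has no preimage. Hence ψ is not surjective.
Since ψ is not surjective, we find the least positive k with ψ(k) = ψ(0): this means 12k ≡ 0 (mod 69), i.e. 69 ∣ 12k. Since gcd(12, 69) = 3, dividing through by 3 this holds exactly when 23 ∣ 4k, and as gcd(4, 23) = 1, exactly when 23 ∣ k.
The smallest positive such k is 23.

23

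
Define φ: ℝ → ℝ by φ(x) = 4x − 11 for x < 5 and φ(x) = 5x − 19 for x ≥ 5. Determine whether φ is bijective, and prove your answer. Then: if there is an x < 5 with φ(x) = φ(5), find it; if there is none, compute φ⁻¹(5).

Both pieces are strictly increasing (slopes 4 and 5), so each is injective on its own interval.
The left piece maps (−∞, 5) onto (−∞, 9); the right piece maps [5, ∞) onto [6, ∞).
These images overlap. In particular φ(5) = 6 (right piece), and solving 4x − 11 = 6 on the left piece gives x = 17/4 < 5.
So φ(17/4) = φ(5) with 17/4 ≠ 5, and φ is not injective, hence not bijective. This x = 17/4 is the requested value below 5.

17/4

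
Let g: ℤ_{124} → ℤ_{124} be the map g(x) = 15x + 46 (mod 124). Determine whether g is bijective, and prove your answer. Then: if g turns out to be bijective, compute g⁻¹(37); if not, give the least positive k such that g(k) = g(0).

49

Recall that g is injective if g(s) = g(t) implies s = t.
Suppose g(s) = g(t) in ℤ_{124}. Then 15s + 46 ≡ 15t + 46 (mod 124), so 15(s − t) ≡ 0 (mod 124).
Since gcd(15, 124) = 1, 15 is invertible modulo 124, therefore s − t ≡ 0 (mod 124), i.e. s = t.
We now compute 15⁻¹ mod 124 explicitly. Euclid's algorithm: 124 = 8·15 + 4, 15 = 3·4 + 3, 4 = 1·3 + 1; back-substituting gives 1 = 91·15 − 11·124, so 15⁻¹ ≡ 91 (mod 124).
Then y ↦ 91(y − 46) is a two-sided inverse to g, so every y ∈ ℤ_{124} has a preimage.
So g is bijective.
Since g is bijective, we compute g⁻¹(37): solve 15x + 46 ≡ 37 (mod 124), i.e. 15x ≡ 115 (mod 124).
Multiplying by 15⁻¹ = 91 gives x ≡ 91·115 = 10465 = 84·124 + 49 ≡ 49 (mod 124).
Check: g(49) = 15·49 + 46 = 781 = 6·124 + 37 ≡ 37 (mod 124).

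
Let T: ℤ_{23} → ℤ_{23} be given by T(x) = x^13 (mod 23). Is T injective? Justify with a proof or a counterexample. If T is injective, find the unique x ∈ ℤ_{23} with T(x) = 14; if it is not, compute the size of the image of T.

20

Since 23 is prime, the nonzero elements of ℤ_{23} form a cyclic group of order 22.
As gcd(13, 22) = 1, raising to the 13th power is a bijection on this group: if s^13 ≡ t^13 then (st^{−1})^13 = 1, and the only element of order dividing gcd(13, 22) = 1 is 1, so s = t.
With T(0) = 0 this makes T injective on all of ℤ_{23}, hence bijective (finite equal-size domain and codomain). In particular T is injective.
Since T is injective, we find the preimage of 14. The inverse of x ↦ x^13 on (ℤ_{23})^× is x ↦ x^17, because 13·17 = 221 = 10·22 + 1 ≡ 1 (mod 22) and x^{22} = 1 for x ≠ 0 (Fermat). So T⁻¹(14) = 14^17 mod 23.
Repeated squaring mod 23: 14^1 ≡ 14, 14^2 ≡ 14² = 196 ≡ 12, 14^4 ≡ 12² = 144 ≡ 6, 14^8 ≡ 6² = 36 ≡ 13, 14^16 ≡ 13² = 169 ≡ 8. Since 17 = 16 + 1, 14^17 ≡ 8·14: 8·14 = 112 ≡ 20. So 14^17 ≡ 20 (mod 23).
Hence T⁻¹(14) = 20.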